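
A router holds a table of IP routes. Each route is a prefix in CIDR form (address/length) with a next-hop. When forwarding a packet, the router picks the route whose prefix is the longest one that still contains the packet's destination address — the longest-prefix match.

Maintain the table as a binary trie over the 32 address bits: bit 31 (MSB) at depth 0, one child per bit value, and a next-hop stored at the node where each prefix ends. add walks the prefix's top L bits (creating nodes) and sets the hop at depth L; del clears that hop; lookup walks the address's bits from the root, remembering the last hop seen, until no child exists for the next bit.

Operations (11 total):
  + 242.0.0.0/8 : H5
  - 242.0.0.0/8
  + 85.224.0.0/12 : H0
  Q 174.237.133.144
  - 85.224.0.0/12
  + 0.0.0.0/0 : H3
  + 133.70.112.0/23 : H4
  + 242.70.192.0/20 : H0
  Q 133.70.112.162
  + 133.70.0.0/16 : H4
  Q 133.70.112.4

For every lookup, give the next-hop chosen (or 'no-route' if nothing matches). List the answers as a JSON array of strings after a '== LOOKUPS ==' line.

Apply in order:
  add 242.0.0.0/8 -> H5 at depth 8
  - 242.0.0.0/8 clear@8
  add 85.224.0.0/12 -> H0 at depth 12
  lookup 174.237.133.144: bits 1 walk d0:-→d1:- -> no-route
  - 85.224.0.0/12 clear@12
  add 0.0.0.0/0 -> H3 at depth 0
  add 133.70.112.0/23 -> H4 at depth 23
  add 242.70.192.0/20 -> H0 at depth 20
  lookup 133.70.112.162: bits 10000101010001100111000 walk d0:H3→d1:-→d2:-→d3:-→d4:-→d5:-→d6:-→d7:-→d8:-→d9:-→d10:-→d11:-→d12:-→d13:-→d14:-→d15:-→d16:-→d17:-→d18:-→d19:-→d20:-→d21:-→d22:-→d23:H4 -> H4
  add 133.70.0.0/16 -> H4 at depth 16
  lookup 133.70.112.4: bits 10000101010001100111000 walk d0:H3→d1:-→d2:-→d3:-→d4:-→d5:-→d6:-→d7:-→d8:-→d9:-→d10:-→d11:-→d12:-→d13:-→d14:-→d15:-→d16:H4→d17:-→d18:-→d19:-→d20:-→d21:-→d22:-→d23:H4 -> H4

== LOOKUPS ==
["no-route","H4","H4"]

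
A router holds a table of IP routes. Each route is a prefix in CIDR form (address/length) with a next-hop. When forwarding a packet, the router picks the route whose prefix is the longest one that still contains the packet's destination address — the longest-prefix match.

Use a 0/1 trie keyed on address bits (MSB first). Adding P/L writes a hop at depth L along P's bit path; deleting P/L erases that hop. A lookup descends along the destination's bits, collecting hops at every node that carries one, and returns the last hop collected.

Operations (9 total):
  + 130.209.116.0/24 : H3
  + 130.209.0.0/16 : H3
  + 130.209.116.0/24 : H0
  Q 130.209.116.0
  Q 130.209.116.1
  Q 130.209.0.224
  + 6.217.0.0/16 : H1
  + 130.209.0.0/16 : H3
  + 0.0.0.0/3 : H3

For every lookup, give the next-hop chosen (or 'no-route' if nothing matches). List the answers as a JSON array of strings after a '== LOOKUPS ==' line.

Process each operation:
  add 130.209.116.0/24 -> H3 at depth 24
  add 130.209.0.0/16 -> H3 at depth 16
  add 130.209.116.0/24 -> H0 at depth 24
  lookup 130.209.116.0: bits 100000101101000101110100 walk d0:-→d1:-→d2:-→d3:-→d4:-→d5:-→d6:-→d7:-→d8:-→d9:-→d10:-→d11:-→d12:-→d13:-→d14:-→d15:-→d16:H3→d17:-→d18:-→d19:-→d20:-→d21:-→d22:-→d23:-→d24:H0 -> H0
  lookup 130.209.116.1: bits 100000101101000101110100 walk d0:-→d1:-→d2:-→d3:-→d4:-→d5:-→d6:-→d7:-→d8:-→d9:-→d10:-→d11:-→d12:-→d13:-→d14:-→d15:-→d16:H3→d17:-→d18:-→d19:-→d20:-→d21:-→d22:-→d23:-→d24:H0 -> H0
  lookup 130.209.0.224: bits 10000010110100010 walk d0:-→d1:-→d2:-→d3:-→d4:-→d5:-→d6:-→d7:-→d8:-→d9:-→d10:-→d11:-→d12:-→d13:-→d14:-→d15:-→d16:H3→d17:- -> H3
  add 6.217.0.0/16 -> H1 at depth 16
  add 130.209.0.0/16 -> H3 at depth 16
  add 0.0.0.0/3 -> H3 at depth 3

== LOOKUPS ==
["H0","H0","H3"]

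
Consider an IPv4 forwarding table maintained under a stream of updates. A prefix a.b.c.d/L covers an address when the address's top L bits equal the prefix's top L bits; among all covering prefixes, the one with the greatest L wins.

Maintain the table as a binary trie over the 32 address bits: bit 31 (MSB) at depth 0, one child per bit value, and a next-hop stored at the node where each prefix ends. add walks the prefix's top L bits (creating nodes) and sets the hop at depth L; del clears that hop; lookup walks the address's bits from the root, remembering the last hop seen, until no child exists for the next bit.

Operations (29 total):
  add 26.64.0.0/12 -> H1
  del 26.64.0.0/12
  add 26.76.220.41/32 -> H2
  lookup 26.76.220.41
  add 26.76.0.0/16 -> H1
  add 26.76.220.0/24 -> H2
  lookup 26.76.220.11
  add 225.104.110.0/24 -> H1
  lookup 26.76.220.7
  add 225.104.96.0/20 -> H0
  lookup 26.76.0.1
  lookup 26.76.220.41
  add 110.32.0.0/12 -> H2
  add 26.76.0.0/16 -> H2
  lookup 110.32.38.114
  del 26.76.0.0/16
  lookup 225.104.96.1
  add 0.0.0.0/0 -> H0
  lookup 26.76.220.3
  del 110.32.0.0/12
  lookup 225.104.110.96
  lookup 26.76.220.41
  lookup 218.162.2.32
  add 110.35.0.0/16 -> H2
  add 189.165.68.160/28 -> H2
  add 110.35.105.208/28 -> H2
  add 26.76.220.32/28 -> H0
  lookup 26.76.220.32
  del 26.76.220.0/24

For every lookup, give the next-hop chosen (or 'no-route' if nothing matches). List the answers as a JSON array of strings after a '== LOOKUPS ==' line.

Trace:
  + 26.64.0.0/12 (H1) depth=12
  del 26.64.0.0/12 (clear depth 12)
  + 26.76.220.41/32 (H2) depth=32
  Q 26.76.220.41: descend 00011010010011001101110000101001 ; hops seen [H2] ; pick H2
  + 26.76.0.0/16 (H1) depth=16
  + 26.76.220.0/24 (H2) depth=24
  Q 26.76.220.11: descend 00011010010011001101110000 ; hops seen [H1,H2] ; pick H2
  + 225.104.110.0/24 (H1) depth=24
  Q 26.76.220.7: descend 00011010010011001101110000 ; hops seen [H1,H2] ; pick H2
  + 225.104.96.0/20 (H0) depth=20
  Q 26.76.0.1: descend 0001101001001100 ; hops seen [H1] ; pick H1
  Q 26.76.220.41: descend 00011010010011001101110000101001 ; hops seen [H1,H2,H2] ; pick H2
  + 110.32.0.0/12 (H2) depth=12
  + 26.76.0.0/16 (H2) depth=16
  Q 110.32.38.114: descend 011011100010 ; hops seen [H2] ; pick H2
  del 26.76.0.0/16 (clear depth 16)
  Q 225.104.96.1: descend 11100001011010000110 ; hops seen [H0] ; pick H0
  + 0.0.0.0/0 (H0) depth=0
  Q 26.76.220.3: descend 00011010010011001101110000 ; hops seen [H0,H2] ; pick H2
  del 110.32.0.0/12 (clear depth 12)
  Q 225.104.110.96: descend 111000010110100001101110 ; hops seen [H0,H0,H1] ; pick H1
  Q 26.76.220.41: descend 00011010010011001101110000101001 ; hops seen [H0,H2,H2] ; pick H2
  Q 218.162.2.32: descend 11 ; hops seen [H0] ; pick H0
  + 110.35.0.0/16 (H2) depth=16
  + 189.165.68.160/28 (H2) depth=28
  + 110.35.105.208/28 (H2) depth=28
  + 26.76.220.32/28 (H0) depth=28
  Q 26.76.220.32: descend 0001101001001100110111000010 ; hops seen [H0,H2,H0] ; pick H0
  del 26.76.220.0/24 (clear depth 24)

== LOOKUPS ==
["H2","H2","H2","H1","H2","H2","H0","H2","H1","H2","H0","H0"]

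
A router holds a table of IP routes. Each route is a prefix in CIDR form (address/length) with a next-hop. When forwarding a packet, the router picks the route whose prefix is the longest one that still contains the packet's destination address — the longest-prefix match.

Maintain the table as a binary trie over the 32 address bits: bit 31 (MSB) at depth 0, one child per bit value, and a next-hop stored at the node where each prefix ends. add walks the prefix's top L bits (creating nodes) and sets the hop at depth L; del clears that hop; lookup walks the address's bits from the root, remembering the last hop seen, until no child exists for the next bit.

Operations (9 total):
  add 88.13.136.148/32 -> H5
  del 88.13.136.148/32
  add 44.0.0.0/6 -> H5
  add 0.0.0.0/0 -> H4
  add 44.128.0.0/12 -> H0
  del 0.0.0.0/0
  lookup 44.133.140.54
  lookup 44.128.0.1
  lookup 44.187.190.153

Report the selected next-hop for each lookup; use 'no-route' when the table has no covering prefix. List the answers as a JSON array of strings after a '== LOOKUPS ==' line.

Trace:
  + 88.13.136.148/32 (H5) depth=32
  del 88.13.136.148/32 (clear depth 32)
  + 44.0.0.0/6 (H5) depth=6
  + 0.0.0.0/0 (H4) depth=0
  + 44.128.0.0/12 (H0) depth=12
  del 0.0.0.0/0 (clear depth 0)
  lookup 44.133.140.54: bits 001011001000 walk d0:-→d1:-→d2:-→d3:-→d4:-→d5:-→d6:H5→d7:-→d8:-→d9:-→d10:-→d11:-→d12:H0 -> H0
  lookup 44.128.0.1: bits 001011001000 walk d0:-→d1:-→d2:-→d3:-→d4:-→d5:-→d6:H5→d7:-→d8:-→d9:-→d10:-→d11:-→d12:H0 -> H0
  lookup 44.187.190.153: bits 0010110010 walk d0:-→d1:-→d2:-→d3:-→d4:-→d5:-→d6:H5→d7:-→d8:-→d9:-→d10:- -> H5

== LOOKUPS ==
["H0","H0","H5"]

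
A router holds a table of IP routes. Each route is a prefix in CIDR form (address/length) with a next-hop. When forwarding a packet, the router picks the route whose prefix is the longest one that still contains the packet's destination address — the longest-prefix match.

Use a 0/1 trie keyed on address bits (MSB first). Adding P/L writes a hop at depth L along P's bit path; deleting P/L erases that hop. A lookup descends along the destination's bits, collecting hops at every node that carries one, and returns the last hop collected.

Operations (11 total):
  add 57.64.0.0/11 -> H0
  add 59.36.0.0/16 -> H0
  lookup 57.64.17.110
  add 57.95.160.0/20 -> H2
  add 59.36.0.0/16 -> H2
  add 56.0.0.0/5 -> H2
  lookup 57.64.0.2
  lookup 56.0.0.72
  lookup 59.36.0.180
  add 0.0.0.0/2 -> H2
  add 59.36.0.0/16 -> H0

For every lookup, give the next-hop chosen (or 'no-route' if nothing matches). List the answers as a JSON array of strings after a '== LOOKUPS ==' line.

Apply in order:
  add 57.64.0.0/11 -> H0 at depth 11
  add 59.36.0.0/16 -> H0 at depth 16
  lookup 57.64.17.110: bits 00111001010 walk d0:-→d1:-→d2:-→d3:-→d4:-→d5:-→d6:-→d7:-→d8:-→d9:-→d10:-→d11:H0 -> H0
  add 57.95.160.0/20 -> H2 at depth 20
  add 59.36.0.0/16 -> H2 at depth 16
  add 56.0.0.0/5 -> H2 at depth 5
  lookup 57.64.0.2: bits 00111001010 walk d0:-→d1:-→d2:-→d3:-→d4:-→d5:H2→d6:-→d7:-→d8:-→d9:-→d10:-→d11:H0 -> H0
  lookup 56.0.0.72: bits 0011100 walk d0:-→d1:-→d2:-→d3:-→d4:-→d5:H2→d6:-→d7:- -> H2
  lookup 59.36.0.180: bits 0011101100100100 walk d0:-→d1:-→d2:-→d3:-→d4:-→d5:H2→d6:-→d7:-→d8:-→d9:-→d10:-→d11:-→d12:-→d13:-→d14:-→d15:-→d16:H2 -> H2
  add 0.0.0.0/2 -> H2 at depth 2
  add 59.36.0.0/16 -> H0 at depth 16

== LOOKUPS ==
["H0","H0","H2","H2"]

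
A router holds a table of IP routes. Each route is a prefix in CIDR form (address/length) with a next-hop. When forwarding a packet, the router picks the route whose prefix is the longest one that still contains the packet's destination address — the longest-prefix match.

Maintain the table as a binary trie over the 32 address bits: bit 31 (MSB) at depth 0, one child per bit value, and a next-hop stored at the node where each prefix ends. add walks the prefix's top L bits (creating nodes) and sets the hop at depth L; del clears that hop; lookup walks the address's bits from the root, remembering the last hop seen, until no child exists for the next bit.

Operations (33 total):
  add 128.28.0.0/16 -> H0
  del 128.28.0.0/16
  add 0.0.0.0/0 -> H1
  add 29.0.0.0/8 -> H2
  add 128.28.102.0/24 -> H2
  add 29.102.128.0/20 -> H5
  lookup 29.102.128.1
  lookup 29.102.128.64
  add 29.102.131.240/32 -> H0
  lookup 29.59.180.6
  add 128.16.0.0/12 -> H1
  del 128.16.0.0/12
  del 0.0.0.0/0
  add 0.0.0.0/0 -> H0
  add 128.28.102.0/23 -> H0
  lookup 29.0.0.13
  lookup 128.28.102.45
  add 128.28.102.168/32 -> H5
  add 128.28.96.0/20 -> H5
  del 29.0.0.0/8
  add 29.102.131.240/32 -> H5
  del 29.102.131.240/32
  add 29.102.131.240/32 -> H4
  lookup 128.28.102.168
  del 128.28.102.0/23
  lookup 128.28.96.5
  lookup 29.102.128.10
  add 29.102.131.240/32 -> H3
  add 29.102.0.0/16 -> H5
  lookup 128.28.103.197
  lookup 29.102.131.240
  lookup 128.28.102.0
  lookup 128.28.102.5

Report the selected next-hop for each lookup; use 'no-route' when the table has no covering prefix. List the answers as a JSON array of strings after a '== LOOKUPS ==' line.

Process each operation:
  + 128.28.0.0/16 (H0) depth=16
  - 128.28.0.0/16 clear@16
  + 0.0.0.0/0 (H1) depth=0
  + 29.0.0.0/8 (H2) depth=8
  + 128.28.102.0/24 (H2) depth=24
  + 29.102.128.0/20 (H5) depth=20
  ? 29.102.128.1  path d0:H1→d1:-→d2:-→d3:-→d4:-→d5:-→d6:-→d7:-→d8:H2→d9:-→d10:-→d11:-→d12:-→d13:-→d14:-→d15:-→d16:-→d17:-→d18:-→d19:-→d20:H5  best=H5
  ? 29.102.128.64  path d0:H1→d1:-→d2:-→d3:-→d4:-→d5:-→d6:-→d7:-→d8:H2→d9:-→d10:-→d11:-→d12:-→d13:-→d14:-→d15:-→d16:-→d17:-→d18:-→d19:-→d20:H5  best=H5
  + 29.102.131.240/32 (H0) depth=32
  ? 29.59.180.6  path d0:H1→d1:-→d2:-→d3:-→d4:-→d5:-→d6:-→d7:-→d8:H2→d9:-  best=H2
  + 128.16.0.0/12 (H1) depth=12
  - 128.16.0.0/12 clear@12
  - 0.0.0.0/0 clear@0
  + 0.0.0.0/0 (H0) depth=0
  + 128.28.102.0/23 (H0) depth=23
  ? 29.0.0.13  path d0:H0→d1:-→d2:-→d3:-→d4:-→d5:-→d6:-→d7:-→d8:H2→d9:-  best=H2
  ? 128.28.102.45  path d0:H0→d1:-→d2:-→d3:-→d4:-→d5:-→d6:-→d7:-→d8:-→d9:-→d10:-→d11:-→d12:-→d13:-→d14:-→d15:-→d16:-→d17:-→d18:-→d19:-→d20:-→d21:-→d22:-→d23:H0→d24:H2  best=H2
  + 128.28.102.168/32 (H5) depth=32
  + 128.28.96.0/20 (H5) depth=20
  - 29.0.0.0/8 clear@8
  + 29.102.131.240/32 (H5) depth=32
  - 29.102.131.240/32 clear@32
  + 29.102.131.240/32 (H4) depth=32
  ? 128.28.102.168  path d0:H0→d1:-→d2:-→d3:-→d4:-→d5:-→d6:-→d7:-→d8:-→d9:-→d10:-→d11:-→d12:-→d13:-→d14:-→d15:-→d16:-→d17:-→d18:-→d19:-→d20:H5→d21:-→d22:-→d23:H0→d24:H2→d25:-→d26:-→d27:-→d28:-→d29:-→d30:-→d31:-→d32:H5  best=H5
  - 128.28.102.0/23 clear@23
  ? 128.28.96.5  path d0:H0→d1:-→d2:-→d3:-→d4:-→d5:-→d6:-→d7:-→d8:-→d9:-→d10:-→d11:-→d12:-→d13:-→d14:-→d15:-→d16:-→d17:-→d18:-→d19:-→d20:H5→d21:-  best=H5
  ? 29.102.128.10  path d0:H0→d1:-→d2:-→d3:-→d4:-→d5:-→d6:-→d7:-→d8:-→d9:-→d10:-→d11:-→d12:-→d13:-→d14:-→d15:-→d16:-→d17:-→d18:-→d19:-→d20:H5→d21:-→d22:-  best=H5
  + 29.102.131.240/32 (H3) depth=32
  + 29.102.0.0/16 (H5) depth=16
  ? 128.28.103.197  path d0:H0→d1:-→d2:-→d3:-→d4:-→d5:-→d6:-→d7:-→d8:-→d9:-→d10:-→d11:-→d12:-→d13:-→d14:-→d15:-→d16:-→d17:-→d18:-→d19:-→d20:H5→d21:-→d22:-→d23:-  best=H5
  ? 29.102.131.240  path d0:H0→d1:-→d2:-→d3:-→d4:-→d5:-→d6:-→d7:-→d8:-→d9:-→d10:-→d11:-→d12:-→d13:-→d14:-→d15:-→d16:H5→d17:-→d18:-→d19:-→d20:H5→d21:-→d22:-→d23:-→d24:-→d25:-→d26:-→d27:-→d28:-→d29:-→d30:-→d31:-→d32:H3  best=H3
  ? 128.28.102.0  path d0:H0→d1:-→d2:-→d3:-→d4:-→d5:-→d6:-→d7:-→d8:-→d9:-→d10:-→d11:-→d12:-→d13:-→d14:-→d15:-→d16:-→d17:-→d18:-→d19:-→d20:H5→d21:-→d22:-→d23:-→d24:H2  best=H2
  ? 128.28.102.5  path d0:H0→d1:-→d2:-→d3:-→d4:-→d5:-→d6:-→d7:-→d8:-→d9:-→d10:-→d11:-→d12:-→d13:-→d14:-→d15:-→d16:-→d17:-→d18:-→d19:-→d20:H5→d21:-→d22:-→d23:-→d24:H2  best=H2

== LOOKUPS ==
["H5","H5","H2","H2","H2","H5","H5","H5","H5","H3","H2","H2"]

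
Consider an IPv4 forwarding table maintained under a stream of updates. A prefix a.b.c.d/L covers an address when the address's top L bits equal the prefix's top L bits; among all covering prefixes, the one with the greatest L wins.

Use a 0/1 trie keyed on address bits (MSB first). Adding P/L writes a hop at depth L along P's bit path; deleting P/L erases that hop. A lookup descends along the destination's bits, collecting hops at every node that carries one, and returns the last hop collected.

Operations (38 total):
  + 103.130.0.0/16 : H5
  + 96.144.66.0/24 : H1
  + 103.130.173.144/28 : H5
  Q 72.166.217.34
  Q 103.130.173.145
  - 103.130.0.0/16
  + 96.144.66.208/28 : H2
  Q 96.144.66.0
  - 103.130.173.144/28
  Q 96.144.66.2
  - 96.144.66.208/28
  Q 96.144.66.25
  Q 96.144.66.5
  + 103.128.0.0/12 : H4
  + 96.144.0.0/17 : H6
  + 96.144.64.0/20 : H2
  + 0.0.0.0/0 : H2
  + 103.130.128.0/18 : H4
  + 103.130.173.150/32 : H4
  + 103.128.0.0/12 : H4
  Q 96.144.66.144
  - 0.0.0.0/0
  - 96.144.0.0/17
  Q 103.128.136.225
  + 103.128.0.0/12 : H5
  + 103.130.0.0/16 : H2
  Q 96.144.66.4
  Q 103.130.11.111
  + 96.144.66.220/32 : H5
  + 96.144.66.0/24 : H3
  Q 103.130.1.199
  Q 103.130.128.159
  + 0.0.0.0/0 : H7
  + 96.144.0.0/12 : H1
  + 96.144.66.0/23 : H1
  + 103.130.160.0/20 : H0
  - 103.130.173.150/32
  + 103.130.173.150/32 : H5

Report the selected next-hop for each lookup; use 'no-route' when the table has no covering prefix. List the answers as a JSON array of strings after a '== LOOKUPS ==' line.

Process each operation:
  add 103.130.0.0/16 -> H5 at depth 16
  add 96.144.66.0/24 -> H1 at depth 24
  add 103.130.173.144/28 -> H5 at depth 28
  ? 72.166.217.34  path d0:-→d1:-→d2:-  best=no-route
  ? 103.130.173.145  path d0:-→d1:-→d2:-→d3:-→d4:-→d5:-→d6:-→d7:-→d8:-→d9:-→d10:-→d11:-→d12:-→d13:-→d14:-→d15:-→d16:H5→d17:-→d18:-→d19:-→d20:-→d21:-→d22:-→d23:-→d24:-→d25:-→d26:-→d27:-→d28:H5  best=H5
  del 103.130.0.0/16 (clear depth 16)
  add 96.144.66.208/28 -> H2 at depth 28
  ? 96.144.66.0  path d0:-→d1:-→d2:-→d3:-→d4:-→d5:-→d6:-→d7:-→d8:-→d9:-→d10:-→d11:-→d12:-→d13:-→d14:-→d15:-→d16:-→d17:-→d18:-→d19:-→d20:-→d21:-→d22:-→d23:-→d24:H1  best=H1
  del 103.130.173.144/28 (clear depth 28)
  ? 96.144.66.2  path d0:-→d1:-→d2:-→d3:-→d4:-→d5:-→d6:-→d7:-→d8:-→d9:-→d10:-→d11:-→d12:-→d13:-→d14:-→d15:-→d16:-→d17:-→d18:-→d19:-→d20:-→d21:-→d22:-→d23:-→d24:H1  best=H1
  del 96.144.66.208/28 (clear depth 28)
  ? 96.144.66.25  path d0:-→d1:-→d2:-→d3:-→d4:-→d5:-→d6:-→d7:-→d8:-→d9:-→d10:-→d11:-→d12:-→d13:-→d14:-→d15:-→d16:-→d17:-→d18:-→d19:-→d20:-→d21:-→d22:-→d23:-→d24:H1  best=H1
  ? 96.144.66.5  path d0:-→d1:-→d2:-→d3:-→d4:-→d5:-→d6:-→d7:-→d8:-→d9:-→d10:-→d11:-→d12:-→d13:-→d14:-→d15:-→d16:-→d17:-→d18:-→d19:-→d20:-→d21:-→d22:-→d23:-→d24:H1  best=H1
  add 103.128.0.0/12 -> H4 at depth 12
  add 96.144.0.0/17 -> H6 at depth 17
  add 96.144.64.0/20 -> H2 at depth 20
  add 0.0.0.0/0 -> H2 at depth 0
  add 103.130.128.0/18 -> H4 at depth 18
  add 103.130.173.150/32 -> H4 at depth 32
  add 103.128.0.0/12 -> H4 at depth 12
  ? 96.144.66.144  path d0:H2→d1:-→d2:-→d3:-→d4:-→d5:-→d6:-→d7:-→d8:-→d9:-→d10:-→d11:-→d12:-→d13:-→d14:-→d15:-→d16:-→d17:H6→d18:-→d19:-→d20:H2→d21:-→d22:-→d23:-→d24:H1→d25:-  best=H1
  del 0.0.0.0/0 (clear depth 0)
  del 96.144.0.0/17 (clear depth 17)
  ? 103.128.136.225  path d0:-→d1:-→d2:-→d3:-→d4:-→d5:-→d6:-→d7:-→d8:-→d9:-→d10:-→d11:-→d12:H4→d13:-→d14:-  best=H4
  add 103.128.0.0/12 -> H5 at depth 12
  add 103.130.0.0/16 -> H2 at depth 16
  ? 96.144.66.4  path d0:-→d1:-→d2:-→d3:-→d4:-→d5:-→d6:-→d7:-→d8:-→d9:-→d10:-→d11:-→d12:-→d13:-→d14:-→d15:-→d16:-→d17:-→d18:-→d19:-→d20:H2→d21:-→d22:-→d23:-→d24:H1  best=H1
  ? 103.130.11.111  path d0:-→d1:-→d2:-→d3:-→d4:-→d5:-→d6:-→d7:-→d8:-→d9:-→d10:-→d11:-→d12:H5→d13:-→d14:-→d15:-→d16:H2  best=H2
  add 96.144.66.220/32 -> H5 at depth 32
  add 96.144.66.0/24 -> H3 at depth 24
  ? 103.130.1.199  path d0:-→d1:-→d2:-→d3:-→d4:-→d5:-→d6:-→d7:-→d8:-→d9:-→d10:-→d11:-→d12:H5→d13:-→d14:-→d15:-→d16:H2  best=H2
  ? 103.130.128.159  path d0:-→d1:-→d2:-→d3:-→d4:-→d5:-→d6:-→d7:-→d8:-→d9:-→d10:-→d11:-→d12:H5→d13:-→d14:-→d15:-→d16:H2→d17:-→d18:H4  best=H4
  add 0.0.0.0/0 -> H7 at depth 0
  add 96.144.0.0/12 -> H1 at depth 12
  add 96.144.66.0/23 -> H1 at depth 23
  add 103.130.160.0/20 -> H0 at depth 20
  del 103.130.173.150/32 (clear depth 32)
  add 103.130.173.150/32 -> H5 at depth 32

== LOOKUPS ==
["no-route","H5","H1","H1","H1","H1","H1","H4","H1","H2","H2","H4"]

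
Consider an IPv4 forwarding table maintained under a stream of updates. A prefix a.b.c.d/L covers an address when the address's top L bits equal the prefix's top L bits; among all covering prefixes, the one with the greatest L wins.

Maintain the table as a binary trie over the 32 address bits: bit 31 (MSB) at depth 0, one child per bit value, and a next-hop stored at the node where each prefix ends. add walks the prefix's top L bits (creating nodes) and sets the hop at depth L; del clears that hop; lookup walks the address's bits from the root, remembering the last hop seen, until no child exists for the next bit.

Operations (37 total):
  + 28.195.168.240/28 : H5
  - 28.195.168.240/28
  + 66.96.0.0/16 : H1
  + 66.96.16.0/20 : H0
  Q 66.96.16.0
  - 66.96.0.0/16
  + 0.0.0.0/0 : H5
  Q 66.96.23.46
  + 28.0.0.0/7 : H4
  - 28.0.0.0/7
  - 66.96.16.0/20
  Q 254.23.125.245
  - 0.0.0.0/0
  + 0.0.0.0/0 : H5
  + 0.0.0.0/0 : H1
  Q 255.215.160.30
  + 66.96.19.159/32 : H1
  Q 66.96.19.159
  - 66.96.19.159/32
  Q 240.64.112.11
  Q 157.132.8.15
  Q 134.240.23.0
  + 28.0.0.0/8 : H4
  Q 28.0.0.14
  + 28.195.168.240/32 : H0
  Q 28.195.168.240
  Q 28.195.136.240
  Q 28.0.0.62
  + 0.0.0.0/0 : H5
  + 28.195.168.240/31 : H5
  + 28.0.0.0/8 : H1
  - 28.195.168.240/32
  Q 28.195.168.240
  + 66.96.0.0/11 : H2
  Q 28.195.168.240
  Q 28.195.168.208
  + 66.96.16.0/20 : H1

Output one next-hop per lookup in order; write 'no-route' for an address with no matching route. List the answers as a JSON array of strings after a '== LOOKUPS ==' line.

Process each operation:
  add 28.195.168.240/28 -> H5 at depth 28
  - 28.195.168.240/28 clear@28
  add 66.96.0.0/16 -> H1 at depth 16
  add 66.96.16.0/20 -> H0 at depth 20
  ? 66.96.16.0  path d0:-→d1:-→d2:-→d3:-→d4:-→d5:-→d6:-→d7:-→d8:-→d9:-→d10:-→d11:-→d12:-→d13:-→d14:-→d15:-→d16:H1→d17:-→d18:-→d19:-→d20:H0  best=H0
  - 66.96.0.0/16 clear@16
  add 0.0.0.0/0 -> H5 at depth 0
  ? 66.96.23.46  path d0:H5→d1:-→d2:-→d3:-→d4:-→d5:-→d6:-→d7:-→d8:-→d9:-→d10:-→d11:-→d12:-→d13:-→d14:-→d15:-→d16:-→d17:-→d18:-→d19:-→d20:H0  best=H0
  add 28.0.0.0/7 -> H4 at depth 7
  - 28.0.0.0/7 clear@7
  - 66.96.16.0/20 clear@20
  ? 254.23.125.245  path d0:H5  best=H5
  - 0.0.0.0/0 clear@0
  add 0.0.0.0/0 -> H5 at depth 0
  add 0.0.0.0/0 -> H1 at depth 0
  ? 255.215.160.30  path d0:H1  best=H1
  add 66.96.19.159/32 -> H1 at depth 32
  ? 66.96.19.159  path d0:H1→d1:-→d2:-→d3:-→d4:-→d5:-→d6:-→d7:-→d8:-→d9:-→d10:-→d11:-→d12:-→d13:-→d14:-→d15:-→d16:-→d17:-→d18:-→d19:-→d20:-→d21:-→d22:-→d23:-→d24:-→d25:-→d26:-→d27:-→d28:-→d29:-→d30:-→d31:-→d32:H1  best=H1
  - 66.96.19.159/32 clear@32
  ? 240.64.112.11  path d0:H1  best=H1
  ? 157.132.8.15  path d0:H1  best=H1
  ? 134.240.23.0  path d0:H1  best=H1
  add 28.0.0.0/8 -> H4 at depth 8
  ? 28.0.0.14  path d0:H1→d1:-→d2:-→d3:-→d4:-→d5:-→d6:-→d7:-→d8:H4  best=H4
  add 28.195.168.240/32 -> H0 at depth 32
  ? 28.195.168.240  path d0:H1→d1:-→d2:-→d3:-→d4:-→d5:-→d6:-→d7:-→d8:H4→d9:-→d10:-→d11:-→d12:-→d13:-→d14:-→d15:-→d16:-→d17:-→d18:-→d19:-→d20:-→d21:-→d22:-→d23:-→d24:-→d25:-→d26:-→d27:-→d28:-→d29:-→d30:-→d31:-→d32:H0  best=H0
  ? 28.195.136.240  path d0:H1→d1:-→d2:-→d3:-→d4:-→d5:-→d6:-→d7:-→d8:H4→d9:-→d10:-→d11:-→d12:-→d13:-→d14:-→d15:-→d16:-→d17:-→d18:-  best=H4
  ? 28.0.0.62  path d0:H1→d1:-→d2:-→d3:-→d4:-→d5:-→d6:-→d7:-→d8:H4  best=H4
  add 0.0.0.0/0 -> H5 at depth 0
  add 28.195.168.240/31 -> H5 at depth 31
  add 28.0.0.0/8 -> H1 at depth 8
  - 28.195.168.240/32 clear@32
  ? 28.195.168.240  path d0:H5→d1:-→d2:-→d3:-→d4:-→d5:-→d6:-→d7:-→d8:H1→d9:-→d10:-→d11:-→d12:-→d13:-→d14:-→d15:-→d16:-→d17:-→d18:-→d19:-→d20:-→d21:-→d22:-→d23:-→d24:-→d25:-→d26:-→d27:-→d28:-→d29:-→d30:-→d31:H5→d32:-  best=H5
  add 66.96.0.0/11 -> H2 at depth 11
  ? 28.195.168.240  path d0:H5→d1:-→d2:-→d3:-→d4:-→d5:-→d6:-→d7:-→d8:H1→d9:-→d10:-→d11:-→d12:-→d13:-→d14:-→d15:-→d16:-→d17:-→d18:-→d19:-→d20:-→d21:-→d22:-→d23:-→d24:-→d25:-→d26:-→d27:-→d28:-→d29:-→d30:-→d31:H5→d32:-  best=H5
  ? 28.195.168.208  path d0:H5→d1:-→d2:-→d3:-→d4:-→d5:-→d6:-→d7:-→d8:H1→d9:-→d10:-→d11:-→d12:-→d13:-→d14:-→d15:-→d16:-→d17:-→d18:-→d19:-→d20:-→d21:-→d22:-→d23:-→d24:-→d25:-→d26:-  best=H1
  add 66.96.16.0/20 -> H1 at depth 20

== LOOKUPS ==
["H0","H0","H5","H1","H1","H1","H1","H1","H4","H0","H4","H4","H5","H5","H1"]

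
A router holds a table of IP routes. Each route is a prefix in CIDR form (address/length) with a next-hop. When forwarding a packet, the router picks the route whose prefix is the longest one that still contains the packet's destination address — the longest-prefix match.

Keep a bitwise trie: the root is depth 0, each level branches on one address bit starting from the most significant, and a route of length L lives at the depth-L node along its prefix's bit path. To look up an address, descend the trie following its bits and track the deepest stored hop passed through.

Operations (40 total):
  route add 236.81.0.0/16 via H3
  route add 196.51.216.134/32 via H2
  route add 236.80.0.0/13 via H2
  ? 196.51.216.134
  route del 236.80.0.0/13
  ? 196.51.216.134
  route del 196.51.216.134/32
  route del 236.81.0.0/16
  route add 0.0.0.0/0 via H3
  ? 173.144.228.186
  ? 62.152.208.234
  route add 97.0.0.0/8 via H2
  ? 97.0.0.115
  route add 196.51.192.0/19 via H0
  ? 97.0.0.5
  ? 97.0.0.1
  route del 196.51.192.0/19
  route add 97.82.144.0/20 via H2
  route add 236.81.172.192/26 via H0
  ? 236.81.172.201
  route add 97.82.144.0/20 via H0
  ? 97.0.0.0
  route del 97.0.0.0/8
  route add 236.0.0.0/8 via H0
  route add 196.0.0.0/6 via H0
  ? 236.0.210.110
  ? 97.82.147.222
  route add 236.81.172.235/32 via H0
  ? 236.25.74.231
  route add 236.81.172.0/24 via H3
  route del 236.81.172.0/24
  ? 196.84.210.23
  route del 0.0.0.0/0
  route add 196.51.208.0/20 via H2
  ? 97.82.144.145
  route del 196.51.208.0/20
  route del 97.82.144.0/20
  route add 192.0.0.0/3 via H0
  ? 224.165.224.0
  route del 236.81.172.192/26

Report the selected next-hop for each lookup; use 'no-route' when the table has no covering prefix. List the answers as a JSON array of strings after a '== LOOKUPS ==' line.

Trace:
  + 236.81.0.0/16 (H3) depth=16
  + 196.51.216.134/32 (H2) depth=32
  + 236.80.0.0/13 (H2) depth=13
  lookup 196.51.216.134: bits 11000100001100111101100010000110 walk d0:-→d1:-→d2:-→d3:-→d4:-→d5:-→d6:-→d7:-→d8:-→d9:-→d10:-→d11:-→d12:-→d13:-→d14:-→d15:-→d16:-→d17:-→d18:-→d19:-→d20:-→d21:-→d22:-→d23:-→d24:-→d25:-→d26:-→d27:-→d28:-→d29:-→d30:-→d31:-→d32:H2 -> H2
  - 236.80.0.0/13 clear@13
  lookup 196.51.216.134: bits 11000100001100111101100010000110 walk d0:-→d1:-→d2:-→d3:-→d4:-→d5:-→d6:-→d7:-→d8:-→d9:-→d10:-→d11:-→d12:-→d13:-→d14:-→d15:-→d16:-→d17:-→d18:-→d19:-→d20:-→d21:-→d22:-→d23:-→d24:-→d25:-→d26:-→d27:-→d28:-→d29:-→d30:-→d31:-→d32:H2 -> H2
  - 196.51.216.134/32 clear@32
  - 236.81.0.0/16 clear@16
  + 0.0.0.0/0 (H3) depth=0
  lookup 173.144.228.186: bits 1 walk d0:H3→d1:- -> H3
  lookup 62.152.208.234: bits ε walk d0:H3 -> H3
  + 97.0.0.0/8 (H2) depth=8
  lookup 97.0.0.115: bits 01100001 walk d0:H3→d1:-→d2:-→d3:-→d4:-→d5:-→d6:-→d7:-→d8:H2 -> H2
  + 196.51.192.0/19 (H0) depth=19
  lookup 97.0.0.5: bits 01100001 walk d0:H3→d1:-→d2:-→d3:-→d4:-→d5:-→d6:-→d7:-→d8:H2 -> H2
  lookup 97.0.0.1: bits 01100001 walk d0:H3→d1:-→d2:-→d3:-→d4:-→d5:-→d6:-→d7:-→d8:H2 -> H2
  - 196.51.192.0/19 clear@19
  + 97.82.144.0/20 (H2) depth=20
  + 236.81.172.192/26 (H0) depth=26
  lookup 236.81.172.201: bits 11101100010100011010110011 walk d0:H3→d1:-→d2:-→d3:-→d4:-→d5:-→d6:-→d7:-→d8:-→d9:-→d10:-→d11:-→d12:-→d13:-→d14:-→d15:-→d16:-→d17:-→d18:-→d19:-→d20:-→d21:-→d22:-→d23:-→d24:-→d25:-→d26:H0 -> H0
  + 97.82.144.0/20 (H0) depth=20
  lookup 97.0.0.0: bits 011000010 walk d0:H3→d1:-→d2:-→d3:-→d4:-→d5:-→d6:-→d7:-→d8:H2→d9:- -> H2
  - 97.0.0.0/8 clear@8
  + 236.0.0.0/8 (H0) depth=8
  + 196.0.0.0/6 (H0) depth=6
  lookup 236.0.210.110: bits 111011000 walk d0:H3→d1:-→d2:-→d3:-→d4:-→d5:-→d6:-→d7:-→d8:H0→d9:- -> H0
  lookup 97.82.147.222: bits 01100001010100101001 walk d0:H3→d1:-→d2:-→d3:-→d4:-→d5:-→d6:-→d7:-→d8:-→d9:-→d10:-→d11:-→d12:-→d13:-→d14:-→d15:-→d16:-→d17:-→d18:-→d19:-→d20:H0 -> H0
  + 236.81.172.235/32 (H0) depth=32
  lookup 236.25.74.231: bits 111011000 walk d0:H3→d1:-→d2:-→d3:-→d4:-→d5:-→d6:-→d7:-→d8:H0→d9:- -> H0
  + 236.81.172.0/24 (H3) depth=24
  - 236.81.172.0/24 clear@24
  lookup 196.84.210.23: bits 110001000 walk d0:H3→d1:-→d2:-→d3:-→d4:-→d5:-→d6:H0→d7:-→d8:-→d9:- -> H0
  - 0.0.0.0/0 clear@0
  + 196.51.208.0/20 (H2) depth=20
  lookup 97.82.144.145: bits 01100001010100101001 walk d0:-→d1:-→d2:-→d3:-→d4:-→d5:-→d6:-→d7:-→d8:-→d9:-→d10:-→d11:-→d12:-→d13:-→d14:-→d15:-→d16:-→d17:-→d18:-→d19:-→d20:H0 -> H0
  - 196.51.208.0/20 clear@20
  - 97.82.144.0/20 clear@20
  + 192.0.0.0/3 (H0) depth=3
  lookup 224.165.224.0: bits 1110 walk d0:-→d1:-→d2:-→d3:-→d4:- -> no-route
  - 236.81.172.192/26 clear@26

== LOOKUPS ==
["H2","H2","H3","H3","H2","H2","H2","H0","H2","H0","H0","H0","H0","H0","no-route"]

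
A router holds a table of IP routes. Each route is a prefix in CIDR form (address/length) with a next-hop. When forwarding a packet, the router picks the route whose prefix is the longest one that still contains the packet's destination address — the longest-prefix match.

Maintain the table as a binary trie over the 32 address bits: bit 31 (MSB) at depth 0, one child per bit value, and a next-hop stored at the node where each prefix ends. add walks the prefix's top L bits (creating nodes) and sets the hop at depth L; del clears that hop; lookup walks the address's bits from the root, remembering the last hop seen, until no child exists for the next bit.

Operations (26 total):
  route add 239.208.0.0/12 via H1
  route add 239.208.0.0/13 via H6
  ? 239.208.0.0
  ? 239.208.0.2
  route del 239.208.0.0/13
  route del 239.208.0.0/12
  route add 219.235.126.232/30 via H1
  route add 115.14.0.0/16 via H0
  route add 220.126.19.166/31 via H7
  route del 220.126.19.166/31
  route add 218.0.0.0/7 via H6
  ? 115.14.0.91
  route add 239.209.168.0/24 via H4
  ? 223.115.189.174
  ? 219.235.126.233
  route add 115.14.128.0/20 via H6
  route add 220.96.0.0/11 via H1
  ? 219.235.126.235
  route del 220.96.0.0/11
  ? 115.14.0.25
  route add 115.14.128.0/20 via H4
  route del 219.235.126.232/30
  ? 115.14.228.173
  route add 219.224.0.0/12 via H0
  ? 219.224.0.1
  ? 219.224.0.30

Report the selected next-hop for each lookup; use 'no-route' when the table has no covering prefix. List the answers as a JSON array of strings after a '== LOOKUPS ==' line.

Process each operation:
  add 239.208.0.0/12 -> H1 at depth 12
  add 239.208.0.0/13 -> H6 at depth 13
  ? 239.208.0.0  path d0:-→d1:-→d2:-→d3:-→d4:-→d5:-→d6:-→d7:-→d8:-→d9:-→d10:-→d11:-→d12:H1→d13:H6  best=H6
  ? 239.208.0.2  path d0:-→d1:-→d2:-→d3:-→d4:-→d5:-→d6:-→d7:-→d8:-→d9:-→d10:-→d11:-→d12:H1→d13:H6  best=H6
  - 239.208.0.0/13 clear@13
  - 239.208.0.0/12 clear@12
  add 219.235.126.232/30 -> H1 at depth 30
  add 115.14.0.0/16 -> H0 at depth 16
  add 220.126.19.166/31 -> H7 at depth 31
  - 220.126.19.166/31 clear@31
  add 218.0.0.0/7 -> H6 at depth 7
  ? 115.14.0.91  path d0:-→d1:-→d2:-→d3:-→d4:-→d5:-→d6:-→d7:-→d8:-→d9:-→d10:-→d11:-→d12:-→d13:-→d14:-→d15:-→d16:H0  best=H0
  add 239.209.168.0/24 -> H4 at depth 24
  ? 223.115.189.174  path d0:-→d1:-→d2:-→d3:-→d4:-→d5:-→d6:-  best=no-route
  ? 219.235.126.233  path d0:-→d1:-→d2:-→d3:-→d4:-→d5:-→d6:-→d7:H6→d8:-→d9:-→d10:-→d11:-→d12:-→d13:-→d14:-→d15:-→d16:-→d17:-→d18:-→d19:-→d20:-→d21:-→d22:-→d23:-→d24:-→d25:-→d26:-→d27:-→d28:-→d29:-→d30:H1  best=H1
  add 115.14.128.0/20 -> H6 at depth 20
  add 220.96.0.0/11 -> H1 at depth 11
  ? 219.235.126.235  path d0:-→d1:-→d2:-→d3:-→d4:-→d5:-→d6:-→d7:H6→d8:-→d9:-→d10:-→d11:-→d12:-→d13:-→d14:-→d15:-→d16:-→d17:-→d18:-→d19:-→d20:-→d21:-→d22:-→d23:-→d24:-→d25:-→d26:-→d27:-→d28:-→d29:-→d30:H1  best=H1
  - 220.96.0.0/11 clear@11
  ? 115.14.0.25  path d0:-→d1:-→d2:-→d3:-→d4:-→d5:-→d6:-→d7:-→d8:-→d9:-→d10:-→d11:-→d12:-→d13:-→d14:-→d15:-→d16:H0  best=H0
  add 115.14.128.0/20 -> H4 at depth 20
  - 219.235.126.232/30 clear@30
  ? 115.14.228.173  path d0:-→d1:-→d2:-→d3:-→d4:-→d5:-→d6:-→d7:-→d8:-→d9:-→d10:-→d11:-→d12:-→d13:-→d14:-→d15:-→d16:H0→d17:-  best=H0
  add 219.224.0.0/12 -> H0 at depth 12
  ? 219.224.0.1  path d0:-→d1:-→d2:-→d3:-→d4:-→d5:-→d6:-→d7:H6→d8:-→d9:-→d10:-→d11:-→d12:H0  best=H0
  ? 219.224.0.30  path d0:-→d1:-→d2:-→d3:-→d4:-→d5:-→d6:-→d7:H6→d8:-→d9:-→d10:-→d11:-→d12:H0  best=H0

== LOOKUPS ==
["H6","H6","H0","no-route","H1","H1","H0","H0","H0","H0"]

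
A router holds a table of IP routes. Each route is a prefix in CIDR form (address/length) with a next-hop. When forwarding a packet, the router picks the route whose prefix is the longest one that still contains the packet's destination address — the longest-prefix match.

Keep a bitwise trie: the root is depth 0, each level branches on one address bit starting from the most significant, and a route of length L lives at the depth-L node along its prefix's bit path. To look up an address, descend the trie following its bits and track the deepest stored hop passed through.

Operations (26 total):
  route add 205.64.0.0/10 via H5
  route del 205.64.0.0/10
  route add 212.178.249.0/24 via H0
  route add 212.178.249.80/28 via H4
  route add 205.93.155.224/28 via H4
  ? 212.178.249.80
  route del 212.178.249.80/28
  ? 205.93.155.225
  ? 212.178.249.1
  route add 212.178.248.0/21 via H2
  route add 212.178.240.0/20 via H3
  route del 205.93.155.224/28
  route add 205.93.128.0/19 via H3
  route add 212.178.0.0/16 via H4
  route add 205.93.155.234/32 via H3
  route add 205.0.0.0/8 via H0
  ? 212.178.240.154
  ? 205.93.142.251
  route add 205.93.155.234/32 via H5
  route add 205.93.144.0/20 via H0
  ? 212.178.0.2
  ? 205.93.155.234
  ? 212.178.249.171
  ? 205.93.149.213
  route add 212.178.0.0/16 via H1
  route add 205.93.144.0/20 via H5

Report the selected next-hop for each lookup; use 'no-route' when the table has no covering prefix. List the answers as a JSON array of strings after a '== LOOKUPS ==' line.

Apply in order:
  add 205.64.0.0/10 -> H5 at depth 10
  - 205.64.0.0/10 clear@10
  add 212.178.249.0/24 -> H0 at depth 24
  add 212.178.249.80/28 -> H4 at depth 28
  add 205.93.155.224/28 -> H4 at depth 28
  lookup 212.178.249.80: bits 1101010010110010111110010101 walk d0:-→d1:-→d2:-→d3:-→d4:-→d5:-→d6:-→d7:-→d8:-→d9:-→d10:-→d11:-→d12:-→d13:-→d14:-→d15:-→d16:-→d17:-→d18:-→d19:-→d20:-→d21:-→d22:-→d23:-→d24:H0→d25:-→d26:-→d27:-→d28:H4 -> H4
  - 212.178.249.80/28 clear@28
  lookup 205.93.155.225: bits 1100110101011101100110111110 walk d0:-→d1:-→d2:-→d3:-→d4:-→d5:-→d6:-→d7:-→d8:-→d9:-→d10:-→d11:-→d12:-→d13:-→d14:-→d15:-→d16:-→d17:-→d18:-→d19:-→d20:-→d21:-→d22:-→d23:-→d24:-→d25:-→d26:-→d27:-→d28:H4 -> H4
  lookup 212.178.249.1: bits 1101010010110010111110010 walk d0:-→d1:-→d2:-→d3:-→d4:-→d5:-→d6:-→d7:-→d8:-→d9:-→d10:-→d11:-→d12:-→d13:-→d14:-→d15:-→d16:-→d17:-→d18:-→d19:-→d20:-→d21:-→d22:-→d23:-→d24:H0→d25:- -> H0
  add 212.178.248.0/21 -> H2 at depth 21
  add 212.178.240.0/20 -> H3 at depth 20
  - 205.93.155.224/28 clear@28
  add 205.93.128.0/19 -> H3 at depth 19
  add 212.178.0.0/16 -> H4 at depth 16
  add 205.93.155.234/32 -> H3 at depth 32
  add 205.0.0.0/8 -> H0 at depth 8
  lookup 212.178.240.154: bits 11010100101100101111 walk d0:-→d1:-→d2:-→d3:-→d4:-→d5:-→d6:-→d7:-→d8:-→d9:-→d10:-→d11:-→d12:-→d13:-→d14:-→d15:-→d16:H4→d17:-→d18:-→d19:-→d20:H3 -> H3
  lookup 205.93.142.251: bits 1100110101011101100 walk d0:-→d1:-→d2:-→d3:-→d4:-→d5:-→d6:-→d7:-→d8:H0→d9:-→d10:-→d11:-→d12:-→d13:-→d14:-→d15:-→d16:-→d17:-→d18:-→d19:H3 -> H3
  add 205.93.155.234/32 -> H5 at depth 32
  add 205.93.144.0/20 -> H0 at depth 20
  lookup 212.178.0.2: bits 1101010010110010 walk d0:-→d1:-→d2:-→d3:-→d4:-→d5:-→d6:-→d7:-→d8:-→d9:-→d10:-→d11:-→d12:-→d13:-→d14:-→d15:-→d16:H4 -> H4
  lookup 205.93.155.234: bits 11001101010111011001101111101010 walk d0:-→d1:-→d2:-→d3:-→d4:-→d5:-→d6:-→d7:-→d8:H0→d9:-→d10:-→d11:-→d12:-→d13:-→d14:-→d15:-→d16:-→d17:-→d18:-→d19:H3→d20:H0→d21:-→d22:-→d23:-→d24:-→d25:-→d26:-→d27:-→d28:-→d29:-→d30:-→d31:-→d32:H5 -> H5
  lookup 212.178.249.171: bits 110101001011001011111001 walk d0:-→d1:-→d2:-→d3:-→d4:-→d5:-→d6:-→d7:-→d8:-→d9:-→d10:-→d11:-→d12:-→d13:-→d14:-→d15:-→d16:H4→d17:-→d18:-→d19:-→d20:H3→d21:H2→d22:-→d23:-→d24:H0 -> H0
  lookup 205.93.149.213: bits 11001101010111011001 walk d0:-→d1:-→d2:-→d3:-→d4:-→d5:-→d6:-→d7:-→d8:H0→d9:-→d10:-→d11:-→d12:-→d13:-→d14:-→d15:-→d16:-→d17:-→d18:-→d19:H3→d20:H0 -> H0
  add 212.178.0.0/16 -> H1 at depth 16
  add 205.93.144.0/20 -> H5 at depth 20

== LOOKUPS ==
["H4","H4","H0","H3","H3","H4","H5","H0","H0"]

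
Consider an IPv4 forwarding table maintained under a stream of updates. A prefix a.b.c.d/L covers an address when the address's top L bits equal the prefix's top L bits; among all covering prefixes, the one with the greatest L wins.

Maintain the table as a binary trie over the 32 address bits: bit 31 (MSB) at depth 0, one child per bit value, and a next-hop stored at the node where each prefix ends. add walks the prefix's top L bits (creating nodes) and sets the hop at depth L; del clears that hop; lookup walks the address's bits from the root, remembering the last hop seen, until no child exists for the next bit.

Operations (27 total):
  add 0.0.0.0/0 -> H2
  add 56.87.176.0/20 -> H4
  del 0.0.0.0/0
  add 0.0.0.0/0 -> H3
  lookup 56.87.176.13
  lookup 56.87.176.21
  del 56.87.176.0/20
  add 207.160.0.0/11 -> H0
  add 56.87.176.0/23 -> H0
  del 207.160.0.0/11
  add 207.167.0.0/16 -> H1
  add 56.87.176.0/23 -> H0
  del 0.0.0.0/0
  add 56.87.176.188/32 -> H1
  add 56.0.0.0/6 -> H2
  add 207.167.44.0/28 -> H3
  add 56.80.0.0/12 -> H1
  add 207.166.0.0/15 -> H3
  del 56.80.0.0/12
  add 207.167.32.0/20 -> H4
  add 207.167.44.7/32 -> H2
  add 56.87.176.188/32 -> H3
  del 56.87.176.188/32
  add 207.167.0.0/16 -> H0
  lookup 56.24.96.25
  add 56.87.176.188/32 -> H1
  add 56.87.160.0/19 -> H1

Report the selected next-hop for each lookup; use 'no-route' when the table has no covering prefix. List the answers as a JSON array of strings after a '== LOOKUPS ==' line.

Trace:
  add 0.0.0.0/0 -> H2 at depth 0
  add 56.87.176.0/20 -> H4 at depth 20
  del 0.0.0.0/0 (clear depth 0)
  add 0.0.0.0/0 -> H3 at depth 0
  Q 56.87.176.13: descend 00111000010101111011 ; hops seen [H3,H4] ; pick H4
  Q 56.87.176.21: descend 00111000010101111011 ; hops seen [H3,H4] ; pick H4
  del 56.87.176.0/20 (clear depth 20)
  add 207.160.0.0/11 -> H0 at depth 11
  add 56.87.176.0/23 -> H0 at depth 23
  del 207.160.0.0/11 (clear depth 11)
  add 207.167.0.0/16 -> H1 at depth 16
  add 56.87.176.0/23 -> H0 at depth 23
  del 0.0.0.0/0 (clear depth 0)
  add 56.87.176.188/32 -> H1 at depth 32
  add 56.0.0.0/6 -> H2 at depth 6
  add 207.167.44.0/28 -> H3 at depth 28
  add 56.80.0.0/12 -> H1 at depth 12
  add 207.166.0.0/15 -> H3 at depth 15
  del 56.80.0.0/12 (clear depth 12)
  add 207.167.32.0/20 -> H4 at depth 20
  add 207.167.44.7/32 -> H2 at depth 32
  add 56.87.176.188/32 -> H3 at depth 32
  del 56.87.176.188/32 (clear depth 32)
  add 207.167.0.0/16 -> H0 at depth 16
  Q 56.24.96.25: descend 001110000 ; hops seen [H2] ; pick H2
  add 56.87.176.188/32 -> H1 at depth 32
  add 56.87.160.0/19 -> H1 at depth 19

== LOOKUPS ==
["H4","H4","H2"]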